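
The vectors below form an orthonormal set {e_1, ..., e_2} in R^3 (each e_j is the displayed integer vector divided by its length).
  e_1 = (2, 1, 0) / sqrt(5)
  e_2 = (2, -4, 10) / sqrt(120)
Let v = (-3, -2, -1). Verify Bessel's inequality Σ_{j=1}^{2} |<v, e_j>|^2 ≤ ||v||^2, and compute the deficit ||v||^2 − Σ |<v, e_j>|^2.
Σ |<v, e_j>|^2 = 40/3; ||v||^2 = 14; deficit = 2/3

Write each e_j = u_j / sqrt(<u_j, u_j>) where u_j is the displayed integer vector. Then <v, e_j> = <v, u_j> / sqrt(<u_j, u_j>), so |<v, e_j>|^2 = <v, u_j>^2 / <u_j, u_j>.
Coefficients: <v, e_1> = -8/sqrt(5), <v, e_2> = -8/sqrt(120).
Square and sum: Σ |<v, e_j>|^2 = 40/3.
Compute ||v||^2 = v·v = 14.
Deficit = 14 − 40/3 = 2/3 ≥ 0, confirming Bessel's inequality. (The deficit equals ||v − Σ <v,e_j> e_j||^2, the squared distance from v to span{e_j}.)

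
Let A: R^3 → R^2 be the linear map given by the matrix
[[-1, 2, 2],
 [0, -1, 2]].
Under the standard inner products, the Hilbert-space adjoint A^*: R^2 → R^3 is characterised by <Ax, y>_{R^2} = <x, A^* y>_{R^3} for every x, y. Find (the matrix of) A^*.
A^* = A^T =
[[-1, 0],
 [2, -1],
 [2, 2]]

For real matrices with standard dot products, the defining identity <Ax, y> = <x, A^* y> gives (Ax)^T y = x^T (A^*) y, i.e. x^T A^T y = x^T (A^*) y. Since this holds for all x, y, we must have A^* = A^T. Therefore
A^* =
[[-1, 0],
 [2, -1],
 [2, 2]].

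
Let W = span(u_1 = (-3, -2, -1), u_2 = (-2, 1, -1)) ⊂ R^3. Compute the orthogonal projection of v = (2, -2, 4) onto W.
proj_W(v) = (178/59, -138/59, 96/59)

Set up U = [u_1 | ... | u_2] ∈ R^(3×2). The projector onto W = col(U) is P = U (U^T U)^(-1) U^T.
Compute U^T U =
  [14, 5]
  [5, 6],
and U^T v = (-6, -10).
Solve U^T U · c = U^T v for the coefficients: c = (14/59, -110/59). The projection is proj_W(v) = U c.
Check: (v - proj_W(v)) · u_1 = 0  (should be 0).
Check: (v - proj_W(v)) · u_2 = 0  (should be 0).
Result: proj_W(v) = (178/59, -138/59, 96/59).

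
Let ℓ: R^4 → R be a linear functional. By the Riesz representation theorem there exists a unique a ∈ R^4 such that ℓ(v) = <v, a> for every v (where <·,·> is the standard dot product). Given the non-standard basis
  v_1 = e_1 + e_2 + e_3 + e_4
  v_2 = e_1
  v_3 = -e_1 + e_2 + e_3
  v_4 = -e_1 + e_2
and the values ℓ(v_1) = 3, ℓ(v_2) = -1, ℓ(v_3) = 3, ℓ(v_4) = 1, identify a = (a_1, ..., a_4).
a = (-1, 0, 2, 2)

Write a = (a_1, ..., a_4) in the standard basis. For each basis vector v_i, ℓ(v_i) = <v_i, a> is a linear equation in the a_j's. Collect the n equations into a matrix system V a = ℓ, where row i of V is v_i (expressed in the standard basis). Since V is invertible (lower-triangular with 1s on the diagonal, up to permutation), solve by back-substitution:
  V =
[[1, 1, 1, 1],
 [1, 0, 0, 0],
 [-1, 1, 1, 0],
 [-1, 1, 0, 0]]
  V a = (3, -1, 3, 1)
Solving gives a = (-1, 0, 2, 2).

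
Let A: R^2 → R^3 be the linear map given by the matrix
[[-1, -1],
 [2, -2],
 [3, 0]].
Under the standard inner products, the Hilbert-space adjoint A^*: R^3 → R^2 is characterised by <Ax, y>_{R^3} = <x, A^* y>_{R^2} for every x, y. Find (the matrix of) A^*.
A^* = A^T =
[[-1, 2, 3],
 [-1, -2, 0]]

For real matrices with standard dot products, the defining identity <Ax, y> = <x, A^* y> gives (Ax)^T y = x^T (A^*) y, i.e. x^T A^T y = x^T (A^*) y. Since this holds for all x, y, we must have A^* = A^T. Therefore
A^* =
[[-1, 2, 3],
 [-1, -2, 0]].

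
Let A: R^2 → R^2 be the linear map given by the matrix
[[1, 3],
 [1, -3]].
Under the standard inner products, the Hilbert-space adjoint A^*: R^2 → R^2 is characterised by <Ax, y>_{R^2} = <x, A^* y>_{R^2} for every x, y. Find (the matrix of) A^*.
A^* = A^T =
[[1, 1],
 [3, -3]]

For real matrices with standard dot products, the defining identity <Ax, y> = <x, A^* y> gives (Ax)^T y = x^T (A^*) y, i.e. x^T A^T y = x^T (A^*) y. Since this holds for all x, y, we must have A^* = A^T. Therefore
A^* =
[[1, 1],
 [3, -3]].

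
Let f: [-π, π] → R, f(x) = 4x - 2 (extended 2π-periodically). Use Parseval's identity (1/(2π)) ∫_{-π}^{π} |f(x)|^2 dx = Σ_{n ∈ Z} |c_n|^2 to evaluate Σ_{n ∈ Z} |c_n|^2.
Σ |c_n|^2 = 16π^2/3 + 4

Expand and integrate term by term over [-π, π]:
  ∫ (4x)^2 dx = 16·(2π^3/3); ∫ 2·4·(-2)·x dx = 0 (odd integrand); ∫ (-2)^2 dx = 4·2π.
So (1/(2π)) ∫_{-π}^{π} (4x - 2)^2 dx = 16π^2/3 + 4 = 16π^2/3 + 4.
Parseval ⇒ Σ |c_n|^2 = 16π^2/3 + 4.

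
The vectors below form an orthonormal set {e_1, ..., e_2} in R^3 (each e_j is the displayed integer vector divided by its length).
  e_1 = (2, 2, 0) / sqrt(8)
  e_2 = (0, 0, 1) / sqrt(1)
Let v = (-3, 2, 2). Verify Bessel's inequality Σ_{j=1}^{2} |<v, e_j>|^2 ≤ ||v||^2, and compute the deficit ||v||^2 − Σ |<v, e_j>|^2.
Σ |<v, e_j>|^2 = 9/2; ||v||^2 = 17; deficit = 25/2

Write each e_j = u_j / sqrt(<u_j, u_j>) where u_j is the displayed integer vector. Then <v, e_j> = <v, u_j> / sqrt(<u_j, u_j>), so |<v, e_j>|^2 = <v, u_j>^2 / <u_j, u_j>.
Coefficients: <v, e_1> = -2/sqrt(8), <v, e_2> = 2/sqrt(1).
Square and sum: Σ |<v, e_j>|^2 = 9/2.
Compute ||v||^2 = v·v = 17.
Deficit = 17 − 9/2 = 25/2 ≥ 0, confirming Bessel's inequality. (The deficit equals ||v − Σ <v,e_j> e_j||^2, the squared distance from v to span{e_j}.)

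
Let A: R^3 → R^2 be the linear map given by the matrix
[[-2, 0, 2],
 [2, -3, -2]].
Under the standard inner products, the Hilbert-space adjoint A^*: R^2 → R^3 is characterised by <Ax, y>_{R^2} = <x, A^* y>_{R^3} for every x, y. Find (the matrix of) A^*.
A^* = A^T =
[[-2, 2],
 [0, -3],
 [2, -2]]

For real matrices with standard dot products, the defining identity <Ax, y> = <x, A^* y> gives (Ax)^T y = x^T (A^*) y, i.e. x^T A^T y = x^T (A^*) y. Since this holds for all x, y, we must have A^* = A^T. Therefore
A^* =
[[-2, 2],
 [0, -3],
 [2, -2]].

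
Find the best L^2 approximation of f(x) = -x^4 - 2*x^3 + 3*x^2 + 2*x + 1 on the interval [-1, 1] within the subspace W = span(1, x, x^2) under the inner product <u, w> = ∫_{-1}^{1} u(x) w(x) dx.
g(x) = 15*x^2/7 + 4*x/5 + 38/35

The best approximation g ∈ W is the orthogonal projection of f onto W. Writing g = a_0 + a_1 x + a_2 x^2, the coefficients solve the normal equations G · a = b where
  G_{ij} = <φ_i, φ_j> and b_i = <f, φ_i>, with φ_0 = 1, φ_1 = x, φ_2 = x^2.
G =
  [2, 0, 2/3]
  [0, 2/3, 0]
  [2/3, 0, 2/5],
b = (18/5, 8/15, 166/105).
Solving gives a_0 = 38/35, a_1 = 4/5, a_2 = 15/7, so
  g(x) = 15*x^2/7 + 4*x/5 + 38/35.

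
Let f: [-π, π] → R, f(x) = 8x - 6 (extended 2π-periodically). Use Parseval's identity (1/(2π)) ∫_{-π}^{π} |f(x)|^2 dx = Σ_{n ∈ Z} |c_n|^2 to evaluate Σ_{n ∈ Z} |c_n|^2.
Σ |c_n|^2 = 64π^2/3 + 36

Expand and integrate term by term over [-π, π]:
  ∫ (8x)^2 dx = 64·(2π^3/3); ∫ 2·8·(-6)·x dx = 0 (odd integrand); ∫ (-6)^2 dx = 36·2π.
So (1/(2π)) ∫_{-π}^{π} (8x - 6)^2 dx = 64π^2/3 + 36 = 64π^2/3 + 36.
Parseval ⇒ Σ |c_n|^2 = 64π^2/3 + 36.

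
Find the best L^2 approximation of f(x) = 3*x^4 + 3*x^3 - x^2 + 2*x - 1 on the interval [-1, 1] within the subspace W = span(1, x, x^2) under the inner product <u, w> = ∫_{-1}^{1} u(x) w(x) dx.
g(x) = 11*x^2/7 + 19*x/5 - 44/35

The best approximation g ∈ W is the orthogonal projection of f onto W. Writing g = a_0 + a_1 x + a_2 x^2, the coefficients solve the normal equations G · a = b where
  G_{ij} = <φ_i, φ_j> and b_i = <f, φ_i>, with φ_0 = 1, φ_1 = x, φ_2 = x^2.
G =
  [2, 0, 2/3]
  [0, 2/3, 0]
  [2/3, 0, 2/5],
b = (-22/15, 38/15, -22/105).
Solving gives a_0 = -44/35, a_1 = 19/5, a_2 = 11/7, so
  g(x) = 11*x^2/7 + 19*x/5 - 44/35.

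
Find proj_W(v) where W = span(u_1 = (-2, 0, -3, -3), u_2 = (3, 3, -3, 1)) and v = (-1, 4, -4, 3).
proj_W(v) = (163/77, 18/7, -501/154, 27/154)

Set up U = [u_1 | ... | u_2] ∈ R^(4×2). The projector onto W = col(U) is P = U (U^T U)^(-1) U^T.
Compute U^T U =
  [22, 0]
  [0, 28],
and U^T v = (5, 24).
Solve U^T U · c = U^T v for the coefficients: c = (5/22, 6/7). The projection is proj_W(v) = U c.
Check: (v - proj_W(v)) · u_1 = 0  (should be 0).
Check: (v - proj_W(v)) · u_2 = 0  (should be 0).
Result: proj_W(v) = (163/77, 18/7, -501/154, 27/154).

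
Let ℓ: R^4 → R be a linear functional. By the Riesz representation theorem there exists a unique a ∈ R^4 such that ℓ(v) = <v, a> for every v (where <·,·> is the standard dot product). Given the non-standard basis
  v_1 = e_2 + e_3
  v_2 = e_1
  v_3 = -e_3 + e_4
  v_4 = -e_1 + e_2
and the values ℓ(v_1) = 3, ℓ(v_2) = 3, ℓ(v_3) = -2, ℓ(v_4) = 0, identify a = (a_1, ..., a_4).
a = (3, 3, 0, -2)

Write a = (a_1, ..., a_4) in the standard basis. For each basis vector v_i, ℓ(v_i) = <v_i, a> is a linear equation in the a_j's. Collect the n equations into a matrix system V a = ℓ, where row i of V is v_i (expressed in the standard basis). Since V is invertible (lower-triangular with 1s on the diagonal, up to permutation), solve by back-substitution:
  V =
[[0, 1, 1, 0],
 [1, 0, 0, 0],
 [0, 0, -1, 1],
 [-1, 1, 0, 0]]
  V a = (3, 3, -2, 0)
Solving gives a = (3, 3, 0, -2).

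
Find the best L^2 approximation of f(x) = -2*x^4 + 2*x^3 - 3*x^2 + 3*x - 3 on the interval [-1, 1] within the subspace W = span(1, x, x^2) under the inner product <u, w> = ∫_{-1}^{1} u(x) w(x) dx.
g(x) = -33*x^2/7 + 21*x/5 - 99/35

The best approximation g ∈ W is the orthogonal projection of f onto W. Writing g = a_0 + a_1 x + a_2 x^2, the coefficients solve the normal equations G · a = b where
  G_{ij} = <φ_i, φ_j> and b_i = <f, φ_i>, with φ_0 = 1, φ_1 = x, φ_2 = x^2.
G =
  [2, 0, 2/3]
  [0, 2/3, 0]
  [2/3, 0, 2/5],
b = (-44/5, 14/5, -132/35).
Solving gives a_0 = -99/35, a_1 = 21/5, a_2 = -33/7, so
  g(x) = -33*x^2/7 + 21*x/5 - 99/35.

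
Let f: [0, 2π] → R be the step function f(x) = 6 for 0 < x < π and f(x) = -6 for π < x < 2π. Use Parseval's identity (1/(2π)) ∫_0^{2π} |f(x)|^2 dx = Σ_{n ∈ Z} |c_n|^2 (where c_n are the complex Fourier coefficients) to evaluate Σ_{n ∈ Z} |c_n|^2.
Σ |c_n|^2 = 36

Parseval equates the L^2 energy of f (normalised by 1/(2π)) with the ℓ^2 sum of its Fourier coefficients: (1/(2π)) ∫_0^{2π} |f|^2 = Σ |c_n|^2.
Compute the left side: (1/(2π)) [∫_0^π 6^2 dx + ∫_π^{2π} (-6)^2 dx] = (1/(2π)) · (36π + 36π) = (36 + 36)/2 = 36.
So Σ_{n ∈ Z} |c_n|^2 = 36.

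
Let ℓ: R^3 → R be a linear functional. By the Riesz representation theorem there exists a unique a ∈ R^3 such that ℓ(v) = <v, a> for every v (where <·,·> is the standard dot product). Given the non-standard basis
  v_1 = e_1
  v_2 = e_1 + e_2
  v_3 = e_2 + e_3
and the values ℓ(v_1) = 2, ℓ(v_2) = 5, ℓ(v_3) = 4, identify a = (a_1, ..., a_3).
a = (2, 3, 1)

Write a = (a_1, ..., a_3) in the standard basis. For each basis vector v_i, ℓ(v_i) = <v_i, a> is a linear equation in the a_j's. Collect the n equations into a matrix system V a = ℓ, where row i of V is v_i (expressed in the standard basis). Since V is invertible (lower-triangular with 1s on the diagonal, up to permutation), solve by back-substitution:
  V =
[[1, 0, 0],
 [1, 1, 0],
 [0, 1, 1]]
  V a = (2, 5, 4)
Solving gives a = (2, 3, 1).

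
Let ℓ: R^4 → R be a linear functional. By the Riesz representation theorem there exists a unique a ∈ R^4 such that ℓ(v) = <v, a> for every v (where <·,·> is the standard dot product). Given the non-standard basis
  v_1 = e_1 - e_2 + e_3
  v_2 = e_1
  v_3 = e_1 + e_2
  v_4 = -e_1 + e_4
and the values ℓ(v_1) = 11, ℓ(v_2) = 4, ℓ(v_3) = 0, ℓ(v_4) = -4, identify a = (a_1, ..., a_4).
a = (4, -4, 3, 0)

Write a = (a_1, ..., a_4) in the standard basis. For each basis vector v_i, ℓ(v_i) = <v_i, a> is a linear equation in the a_j's. Collect the n equations into a matrix system V a = ℓ, where row i of V is v_i (expressed in the standard basis). Since V is invertible (lower-triangular with 1s on the diagonal, up to permutation), solve by back-substitution:
  V =
[[1, -1, 1, 0],
 [1, 0, 0, 0],
 [1, 1, 0, 0],
 [-1, 0, 0, 1]]
  V a = (11, 4, 0, -4)
Solving gives a = (4, -4, 3, 0).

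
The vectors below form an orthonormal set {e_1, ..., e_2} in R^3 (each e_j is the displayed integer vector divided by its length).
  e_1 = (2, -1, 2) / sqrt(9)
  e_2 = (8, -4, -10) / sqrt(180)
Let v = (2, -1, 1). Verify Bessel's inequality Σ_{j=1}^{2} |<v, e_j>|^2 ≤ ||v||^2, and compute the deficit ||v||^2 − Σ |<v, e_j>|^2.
Σ |<v, e_j>|^2 = 6; ||v||^2 = 6; deficit = 0

Write each e_j = u_j / sqrt(<u_j, u_j>) where u_j is the displayed integer vector. Then <v, e_j> = <v, u_j> / sqrt(<u_j, u_j>), so |<v, e_j>|^2 = <v, u_j>^2 / <u_j, u_j>.
Coefficients: <v, e_1> = 7/sqrt(9), <v, e_2> = 10/sqrt(180).
Square and sum: Σ |<v, e_j>|^2 = 6.
Compute ||v||^2 = v·v = 6.
Deficit = 6 − 6 = 0 ≥ 0, confirming Bessel's inequality. (The deficit equals ||v − Σ <v,e_j> e_j||^2, the squared distance from v to span{e_j}.)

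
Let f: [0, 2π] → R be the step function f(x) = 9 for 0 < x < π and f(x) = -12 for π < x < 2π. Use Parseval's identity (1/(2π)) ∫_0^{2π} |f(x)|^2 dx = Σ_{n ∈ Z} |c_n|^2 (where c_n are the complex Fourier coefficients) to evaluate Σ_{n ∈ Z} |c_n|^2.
Σ |c_n|^2 = 225/2

Parseval equates the L^2 energy of f (normalised by 1/(2π)) with the ℓ^2 sum of its Fourier coefficients: (1/(2π)) ∫_0^{2π} |f|^2 = Σ |c_n|^2.
Compute the left side: (1/(2π)) [∫_0^π 9^2 dx + ∫_π^{2π} (-12)^2 dx] = (1/(2π)) · (81π + 144π) = (81 + 144)/2 = 225/2.
So Σ_{n ∈ Z} |c_n|^2 = 225/2.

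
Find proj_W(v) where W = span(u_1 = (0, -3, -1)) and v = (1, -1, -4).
proj_W(v) = (0, -21/10, -7/10)

Set up U = [u_1 | ... | u_1] ∈ R^(3×1). The projector onto W = col(U) is P = U (U^T U)^(-1) U^T.
Compute U^T U =
  [10],
and U^T v = (7).
Solve U^T U · c = U^T v for the coefficients: c = (7/10). The projection is proj_W(v) = U c.
Check: (v - proj_W(v)) · u_1 = 0  (should be 0).
Result: proj_W(v) = (0, -21/10, -7/10).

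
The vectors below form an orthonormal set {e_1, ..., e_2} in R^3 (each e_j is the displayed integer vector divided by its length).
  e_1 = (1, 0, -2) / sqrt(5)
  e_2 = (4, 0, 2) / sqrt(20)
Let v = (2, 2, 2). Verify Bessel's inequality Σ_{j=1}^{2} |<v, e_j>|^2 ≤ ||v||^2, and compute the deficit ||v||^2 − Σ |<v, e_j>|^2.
Σ |<v, e_j>|^2 = 8; ||v||^2 = 12; deficit = 4

Write each e_j = u_j / sqrt(<u_j, u_j>) where u_j is the displayed integer vector. Then <v, e_j> = <v, u_j> / sqrt(<u_j, u_j>), so |<v, e_j>|^2 = <v, u_j>^2 / <u_j, u_j>.
Coefficients: <v, e_1> = -2/sqrt(5), <v, e_2> = 12/sqrt(20).
Square and sum: Σ |<v, e_j>|^2 = 8.
Compute ||v||^2 = v·v = 12.
Deficit = 12 − 8 = 4 ≥ 0, confirming Bessel's inequality. (The deficit equals ||v − Σ <v,e_j> e_j||^2, the squared distance from v to span{e_j}.)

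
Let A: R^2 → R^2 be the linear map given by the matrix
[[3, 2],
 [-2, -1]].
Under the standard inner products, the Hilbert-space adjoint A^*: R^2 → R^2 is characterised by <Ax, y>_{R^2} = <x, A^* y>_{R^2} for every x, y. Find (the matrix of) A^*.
A^* = A^T =
[[3, -2],
 [2, -1]]

For real matrices with standard dot products, the defining identity <Ax, y> = <x, A^* y> gives (Ax)^T y = x^T (A^*) y, i.e. x^T A^T y = x^T (A^*) y. Since this holds for all x, y, we must have A^* = A^T. Therefore
A^* =
[[3, -2],
 [2, -1]].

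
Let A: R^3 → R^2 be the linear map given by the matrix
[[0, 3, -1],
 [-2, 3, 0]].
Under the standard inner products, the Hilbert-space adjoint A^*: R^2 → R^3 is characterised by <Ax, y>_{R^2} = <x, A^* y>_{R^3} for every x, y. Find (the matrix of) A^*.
A^* = A^T =
[[0, -2],
 [3, 3],
 [-1, 0]]

For real matrices with standard dot products, the defining identity <Ax, y> = <x, A^* y> gives (Ax)^T y = x^T (A^*) y, i.e. x^T A^T y = x^T (A^*) y. Since this holds for all x, y, we must have A^* = A^T. Therefore
A^* =
[[0, -2],
 [3, 3],
 [-1, 0]].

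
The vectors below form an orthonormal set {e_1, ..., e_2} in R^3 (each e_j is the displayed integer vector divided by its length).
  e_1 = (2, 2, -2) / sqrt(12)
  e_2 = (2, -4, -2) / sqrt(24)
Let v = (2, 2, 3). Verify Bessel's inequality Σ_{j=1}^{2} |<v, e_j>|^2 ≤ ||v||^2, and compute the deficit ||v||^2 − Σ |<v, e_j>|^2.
Σ |<v, e_j>|^2 = 9/2; ||v||^2 = 17; deficit = 25/2

Write each e_j = u_j / sqrt(<u_j, u_j>) where u_j is the displayed integer vector. Then <v, e_j> = <v, u_j> / sqrt(<u_j, u_j>), so |<v, e_j>|^2 = <v, u_j>^2 / <u_j, u_j>.
Coefficients: <v, e_1> = 2/sqrt(12), <v, e_2> = -10/sqrt(24).
Square and sum: Σ |<v, e_j>|^2 = 9/2.
Compute ||v||^2 = v·v = 17.
Deficit = 17 − 9/2 = 25/2 ≥ 0, confirming Bessel's inequality. (The deficit equals ||v − Σ <v,e_j> e_j||^2, the squared distance from v to span{e_j}.)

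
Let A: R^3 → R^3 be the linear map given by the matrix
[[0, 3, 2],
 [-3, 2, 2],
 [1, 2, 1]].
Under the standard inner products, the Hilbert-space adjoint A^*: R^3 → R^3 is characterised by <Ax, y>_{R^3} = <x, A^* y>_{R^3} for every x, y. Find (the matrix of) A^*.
A^* = A^T =
[[0, -3, 1],
 [3, 2, 2],
 [2, 2, 1]]

For real matrices with standard dot products, the defining identity <Ax, y> = <x, A^* y> gives (Ax)^T y = x^T (A^*) y, i.e. x^T A^T y = x^T (A^*) y. Since this holds for all x, y, we must have A^* = A^T. Therefore
A^* =
[[0, -3, 1],
 [3, 2, 2],
 [2, 2, 1]].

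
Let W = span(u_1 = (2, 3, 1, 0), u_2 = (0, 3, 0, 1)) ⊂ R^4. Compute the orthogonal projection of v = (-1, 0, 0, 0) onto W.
proj_W(v) = (-40/59, -6/59, -20/59, 18/59)

Set up U = [u_1 | ... | u_2] ∈ R^(4×2). The projector onto W = col(U) is P = U (U^T U)^(-1) U^T.
Compute U^T U =
  [14, 9]
  [9, 10],
and U^T v = (-2, 0).
Solve U^T U · c = U^T v for the coefficients: c = (-20/59, 18/59). The projection is proj_W(v) = U c.
Check: (v - proj_W(v)) · u_1 = 0  (should be 0).
Check: (v - proj_W(v)) · u_2 = 0  (should be 0).
Result: proj_W(v) = (-40/59, -6/59, -20/59, 18/59).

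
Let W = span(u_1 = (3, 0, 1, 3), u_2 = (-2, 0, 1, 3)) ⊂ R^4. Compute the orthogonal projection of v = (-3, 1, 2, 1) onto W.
proj_W(v) = (-3, 0, 1/2, 3/2)

Set up U = [u_1 | ... | u_2] ∈ R^(4×2). The projector onto W = col(U) is P = U (U^T U)^(-1) U^T.
Compute U^T U =
  [19, 4]
  [4, 14],
and U^T v = (-4, 11).
Solve U^T U · c = U^T v for the coefficients: c = (-2/5, 9/10). The projection is proj_W(v) = U c.
Check: (v - proj_W(v)) · u_1 = 0  (should be 0).
Check: (v - proj_W(v)) · u_2 = 0  (should be 0).
Result: proj_W(v) = (-3, 0, 1/2, 3/2).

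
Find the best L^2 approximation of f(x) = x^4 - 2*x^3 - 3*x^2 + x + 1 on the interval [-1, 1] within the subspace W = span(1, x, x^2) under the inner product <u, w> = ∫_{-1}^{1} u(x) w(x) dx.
g(x) = -15*x^2/7 - x/5 + 32/35

The best approximation g ∈ W is the orthogonal projection of f onto W. Writing g = a_0 + a_1 x + a_2 x^2, the coefficients solve the normal equations G · a = b where
  G_{ij} = <φ_i, φ_j> and b_i = <f, φ_i>, with φ_0 = 1, φ_1 = x, φ_2 = x^2.
G =
  [2, 0, 2/3]
  [0, 2/3, 0]
  [2/3, 0, 2/5],
b = (2/5, -2/15, -26/105).
Solving gives a_0 = 32/35, a_1 = -1/5, a_2 = -15/7, so
  g(x) = -15*x^2/7 - x/5 + 32/35.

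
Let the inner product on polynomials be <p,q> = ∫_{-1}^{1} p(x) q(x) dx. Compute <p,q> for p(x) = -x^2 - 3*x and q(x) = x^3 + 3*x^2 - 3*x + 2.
<p,q> = 34/15

Expand the product: p(x)·q(x) = -x^5 - 6*x^4 - 6*x^3 + 7*x^2 - 6*x.
∫_{-1}^{1} of each monomial x^k gives [2/(k+1) if k even, 0 if k odd]. Integrating term-by-term (or equivalently evaluating the antiderivative F(x) = -x^6/6 - 6*x^5/5 - 3*x^4/2 + 7*x^3/3 - 3*x^2 at the endpoints):
  F(1) − F(−1) = -53/15 − (-29/5) = 34/15.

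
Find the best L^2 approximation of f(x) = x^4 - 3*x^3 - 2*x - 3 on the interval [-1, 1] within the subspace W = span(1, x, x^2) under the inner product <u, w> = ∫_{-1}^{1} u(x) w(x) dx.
g(x) = 6*x^2/7 - 19*x/5 - 108/35

The best approximation g ∈ W is the orthogonal projection of f onto W. Writing g = a_0 + a_1 x + a_2 x^2, the coefficients solve the normal equations G · a = b where
  G_{ij} = <φ_i, φ_j> and b_i = <f, φ_i>, with φ_0 = 1, φ_1 = x, φ_2 = x^2.
G =
  [2, 0, 2/3]
  [0, 2/3, 0]
  [2/3, 0, 2/5],
b = (-28/5, -38/15, -12/7).
Solving gives a_0 = -108/35, a_1 = -19/5, a_2 = 6/7, so
  g(x) = 6*x^2/7 - 19*x/5 - 108/35.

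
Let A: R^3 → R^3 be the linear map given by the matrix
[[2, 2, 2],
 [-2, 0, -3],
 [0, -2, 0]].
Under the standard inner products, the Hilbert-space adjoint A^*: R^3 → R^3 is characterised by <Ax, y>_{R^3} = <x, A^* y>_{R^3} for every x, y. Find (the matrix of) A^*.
A^* = A^T =
[[2, -2, 0],
 [2, 0, -2],
 [2, -3, 0]]

For real matrices with standard dot products, the defining identity <Ax, y> = <x, A^* y> gives (Ax)^T y = x^T (A^*) y, i.e. x^T A^T y = x^T (A^*) y. Since this holds for all x, y, we must have A^* = A^T. Therefore
A^* =
[[2, -2, 0],
 [2, 0, -2],
 [2, -3, 0]].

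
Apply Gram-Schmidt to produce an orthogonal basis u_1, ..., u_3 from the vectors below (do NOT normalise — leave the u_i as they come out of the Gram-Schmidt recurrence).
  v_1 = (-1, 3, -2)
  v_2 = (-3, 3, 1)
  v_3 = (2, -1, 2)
Orthogonal basis:
  u_1 = (-1, 3, -2)
  u_2 = (-16/7, 6/7, 17/7)
  u_3 = (207/166, 161/166, 69/83)

Apply the Gram-Schmidt recurrence
  u_1 = v_1
  u_i = v_i − Σ_{j<i} ((v_i · u_j) / (u_j · u_j)) · u_j.

Step by step this gives:
  u_1 = (-1, 3, -2)
  u_2 = (-16/7, 6/7, 17/7)
  u_3 = (207/166, 161/166, 69/83)

Orthogonality check:
  u_2 · u_1 = 0 (should be 0)
  u_3 · u_1 = 0 (should be 0)
  u_3 · u_2 = 0 (should be 0)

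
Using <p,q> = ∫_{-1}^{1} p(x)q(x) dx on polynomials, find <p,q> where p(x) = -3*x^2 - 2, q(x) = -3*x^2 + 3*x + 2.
<p,q> = -22/5

Expand the product: p(x)·q(x) = 9*x^4 - 9*x^3 - 6*x - 4.
∫_{-1}^{1} of each monomial x^k gives [2/(k+1) if k even, 0 if k odd]. Integrating term-by-term (or equivalently evaluating the antiderivative F(x) = 9*x^5/5 - 9*x^4/4 - 3*x^2 - 4*x at the endpoints):
  F(1) − F(−1) = -149/20 − (-61/20) = -22/5.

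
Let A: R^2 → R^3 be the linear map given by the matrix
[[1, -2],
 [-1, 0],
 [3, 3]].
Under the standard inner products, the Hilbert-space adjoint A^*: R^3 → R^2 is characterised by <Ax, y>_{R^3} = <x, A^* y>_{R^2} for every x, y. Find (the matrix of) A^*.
A^* = A^T =
[[1, -1, 3],
 [-2, 0, 3]]

For real matrices with standard dot products, the defining identity <Ax, y> = <x, A^* y> gives (Ax)^T y = x^T (A^*) y, i.e. x^T A^T y = x^T (A^*) y. Since this holds for all x, y, we must have A^* = A^T. Therefore
A^* =
[[1, -1, 3],
 [-2, 0, 3]].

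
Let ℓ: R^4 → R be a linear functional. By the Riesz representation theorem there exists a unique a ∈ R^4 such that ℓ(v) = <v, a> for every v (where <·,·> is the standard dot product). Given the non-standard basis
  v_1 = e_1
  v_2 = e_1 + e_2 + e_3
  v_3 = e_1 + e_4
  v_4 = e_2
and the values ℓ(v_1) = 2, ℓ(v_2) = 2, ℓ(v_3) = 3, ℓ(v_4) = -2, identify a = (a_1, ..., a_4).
a = (2, -2, 2, 1)

Write a = (a_1, ..., a_4) in the standard basis. For each basis vector v_i, ℓ(v_i) = <v_i, a> is a linear equation in the a_j's. Collect the n equations into a matrix system V a = ℓ, where row i of V is v_i (expressed in the standard basis). Since V is invertible (lower-triangular with 1s on the diagonal, up to permutation), solve by back-substitution:
  V =
[[1, 0, 0, 0],
 [1, 1, 1, 0],
 [1, 0, 0, 1],
 [0, 1, 0, 0]]
  V a = (2, 2, 3, -2)
Solving gives a = (2, -2, 2, 1).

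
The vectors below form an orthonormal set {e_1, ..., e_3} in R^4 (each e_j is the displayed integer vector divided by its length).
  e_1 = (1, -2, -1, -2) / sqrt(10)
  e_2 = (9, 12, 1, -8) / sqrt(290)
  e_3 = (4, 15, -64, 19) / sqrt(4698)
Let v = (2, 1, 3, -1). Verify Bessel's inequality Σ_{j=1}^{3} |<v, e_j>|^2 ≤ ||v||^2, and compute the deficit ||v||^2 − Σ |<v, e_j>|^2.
Σ |<v, e_j>|^2 = 1087/81; ||v||^2 = 15; deficit = 128/81

Write each e_j = u_j / sqrt(<u_j, u_j>) where u_j is the displayed integer vector. Then <v, e_j> = <v, u_j> / sqrt(<u_j, u_j>), so |<v, e_j>|^2 = <v, u_j>^2 / <u_j, u_j>.
Coefficients: <v, e_1> = -1/sqrt(10), <v, e_2> = 41/sqrt(290), <v, e_3> = -188/sqrt(4698).
Square and sum: Σ |<v, e_j>|^2 = 1087/81.
Compute ||v||^2 = v·v = 15.
Deficit = 15 − 1087/81 = 128/81 ≥ 0, confirming Bessel's inequality. (The deficit equals ||v − Σ <v,e_j> e_j||^2, the squared distance from v to span{e_j}.)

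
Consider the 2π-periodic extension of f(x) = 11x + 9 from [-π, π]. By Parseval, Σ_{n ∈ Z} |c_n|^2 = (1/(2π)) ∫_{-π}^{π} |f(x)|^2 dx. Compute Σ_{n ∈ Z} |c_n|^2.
Σ |c_n|^2 = 121π^2/3 + 81

Expand and integrate term by term over [-π, π]:
  ∫ (11x)^2 dx = 121·(2π^3/3); ∫ 2·11·(9)·x dx = 0 (odd integrand); ∫ 9^2 dx = 81·2π.
So (1/(2π)) ∫_{-π}^{π} (11x + 9)^2 dx = 121π^2/3 + 81 = 121π^2/3 + 81.
Parseval ⇒ Σ |c_n|^2 = 121π^2/3 + 81.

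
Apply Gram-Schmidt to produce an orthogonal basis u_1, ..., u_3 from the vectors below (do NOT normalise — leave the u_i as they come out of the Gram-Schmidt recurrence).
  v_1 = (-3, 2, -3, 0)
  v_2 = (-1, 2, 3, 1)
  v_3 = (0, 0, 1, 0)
Orthogonal basis:
  u_1 = (-3, 2, -3, 0)
  u_2 = (-14/11, 24/11, 30/11, 1)
  u_3 = (-57/326, -21/163, 29/326, -30/163)

Apply the Gram-Schmidt recurrence
  u_1 = v_1
  u_i = v_i − Σ_{j<i} ((v_i · u_j) / (u_j · u_j)) · u_j.

Step by step this gives:
  u_1 = (-3, 2, -3, 0)
  u_2 = (-14/11, 24/11, 30/11, 1)
  u_3 = (-57/326, -21/163, 29/326, -30/163)

Orthogonality check:
  u_2 · u_1 = 0 (should be 0)
  u_3 · u_1 = 0 (should be 0)
  u_3 · u_2 = 0 (should be 0)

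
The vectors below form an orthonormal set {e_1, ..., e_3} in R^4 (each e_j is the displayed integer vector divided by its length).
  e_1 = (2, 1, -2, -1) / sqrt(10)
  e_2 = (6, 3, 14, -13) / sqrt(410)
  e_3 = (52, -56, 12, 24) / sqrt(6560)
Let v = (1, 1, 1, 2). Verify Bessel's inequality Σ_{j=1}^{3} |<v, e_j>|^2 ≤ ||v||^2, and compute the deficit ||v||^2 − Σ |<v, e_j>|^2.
Σ |<v, e_j>|^2 = 3/5; ||v||^2 = 7; deficit = 32/5

Write each e_j = u_j / sqrt(<u_j, u_j>) where u_j is the displayed integer vector. Then <v, e_j> = <v, u_j> / sqrt(<u_j, u_j>), so |<v, e_j>|^2 = <v, u_j>^2 / <u_j, u_j>.
Coefficients: <v, e_1> = -1/sqrt(10), <v, e_2> = -3/sqrt(410), <v, e_3> = 56/sqrt(6560).
Square and sum: Σ |<v, e_j>|^2 = 3/5.
Compute ||v||^2 = v·v = 7.
Deficit = 7 − 3/5 = 32/5 ≥ 0, confirming Bessel's inequality. (The deficit equals ||v − Σ <v,e_j> e_j||^2, the squared distance from v to span{e_j}.)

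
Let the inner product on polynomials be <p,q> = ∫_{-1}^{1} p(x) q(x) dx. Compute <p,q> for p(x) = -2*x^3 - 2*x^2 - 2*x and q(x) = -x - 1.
<p,q> = 52/15

Expand the product: p(x)·q(x) = 2*x^4 + 4*x^3 + 4*x^2 + 2*x.
∫_{-1}^{1} of each monomial x^k gives [2/(k+1) if k even, 0 if k odd]. Integrating term-by-term (or equivalently evaluating the antiderivative F(x) = 2*x^5/5 + x^4 + 4*x^3/3 + x^2 at the endpoints):
  F(1) − F(−1) = 56/15 − (4/15) = 52/15.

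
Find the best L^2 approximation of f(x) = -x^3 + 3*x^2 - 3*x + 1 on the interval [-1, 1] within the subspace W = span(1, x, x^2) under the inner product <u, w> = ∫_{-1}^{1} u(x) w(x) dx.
g(x) = 3*x^2 - 18*x/5 + 1

The best approximation g ∈ W is the orthogonal projection of f onto W. Writing g = a_0 + a_1 x + a_2 x^2, the coefficients solve the normal equations G · a = b where
  G_{ij} = <φ_i, φ_j> and b_i = <f, φ_i>, with φ_0 = 1, φ_1 = x, φ_2 = x^2.
G =
  [2, 0, 2/3]
  [0, 2/3, 0]
  [2/3, 0, 2/5],
b = (4, -12/5, 28/15).
Solving gives a_0 = 1, a_1 = -18/5, a_2 = 3, so
  g(x) = 3*x^2 - 18*x/5 + 1.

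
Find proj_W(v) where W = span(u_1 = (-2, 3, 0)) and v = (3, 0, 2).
proj_W(v) = (12/13, -18/13, 0)

Set up U = [u_1 | ... | u_1] ∈ R^(3×1). The projector onto W = col(U) is P = U (U^T U)^(-1) U^T.
Compute U^T U =
  [13],
and U^T v = (-6).
Solve U^T U · c = U^T v for the coefficients: c = (-6/13). The projection is proj_W(v) = U c.
Check: (v - proj_W(v)) · u_1 = 0  (should be 0).
Result: proj_W(v) = (12/13, -18/13, 0).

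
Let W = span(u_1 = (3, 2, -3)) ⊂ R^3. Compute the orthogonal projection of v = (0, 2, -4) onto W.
proj_W(v) = (24/11, 16/11, -24/11)

Set up U = [u_1 | ... | u_1] ∈ R^(3×1). The projector onto W = col(U) is P = U (U^T U)^(-1) U^T.
Compute U^T U =
  [22],
and U^T v = (16).
Solve U^T U · c = U^T v for the coefficients: c = (8/11). The projection is proj_W(v) = U c.
Check: (v - proj_W(v)) · u_1 = 0  (should be 0).
Result: proj_W(v) = (24/11, 16/11, -24/11).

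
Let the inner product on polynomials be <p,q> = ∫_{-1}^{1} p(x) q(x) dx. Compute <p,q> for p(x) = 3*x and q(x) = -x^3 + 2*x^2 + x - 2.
<p,q> = 4/5

Expand the product: p(x)·q(x) = -3*x^4 + 6*x^3 + 3*x^2 - 6*x.
∫_{-1}^{1} of each monomial x^k gives [2/(k+1) if k even, 0 if k odd]. Integrating term-by-term (or equivalently evaluating the antiderivative F(x) = -3*x^5/5 + 3*x^4/2 + x^3 - 3*x^2 at the endpoints):
  F(1) − F(−1) = -11/10 − (-19/10) = 4/5.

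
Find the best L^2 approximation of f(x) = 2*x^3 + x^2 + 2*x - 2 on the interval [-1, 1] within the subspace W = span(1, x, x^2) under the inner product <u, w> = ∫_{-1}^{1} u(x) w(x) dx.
g(x) = x^2 + 16*x/5 - 2

The best approximation g ∈ W is the orthogonal projection of f onto W. Writing g = a_0 + a_1 x + a_2 x^2, the coefficients solve the normal equations G · a = b where
  G_{ij} = <φ_i, φ_j> and b_i = <f, φ_i>, with φ_0 = 1, φ_1 = x, φ_2 = x^2.
G =
  [2, 0, 2/3]
  [0, 2/3, 0]
  [2/3, 0, 2/5],
b = (-10/3, 32/15, -14/15).
Solving gives a_0 = -2, a_1 = 16/5, a_2 = 1, so
  g(x) = x^2 + 16*x/5 - 2.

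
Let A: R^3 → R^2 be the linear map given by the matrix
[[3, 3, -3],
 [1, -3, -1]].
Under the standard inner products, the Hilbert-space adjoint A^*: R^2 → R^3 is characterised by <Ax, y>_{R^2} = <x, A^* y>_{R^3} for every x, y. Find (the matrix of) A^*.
A^* = A^T =
[[3, 1],
 [3, -3],
 [-3, -1]]

For real matrices with standard dot products, the defining identity <Ax, y> = <x, A^* y> gives (Ax)^T y = x^T (A^*) y, i.e. x^T A^T y = x^T (A^*) y. Since this holds for all x, y, we must have A^* = A^T. Therefore
A^* =
[[3, 1],
 [3, -3],
 [-3, -1]].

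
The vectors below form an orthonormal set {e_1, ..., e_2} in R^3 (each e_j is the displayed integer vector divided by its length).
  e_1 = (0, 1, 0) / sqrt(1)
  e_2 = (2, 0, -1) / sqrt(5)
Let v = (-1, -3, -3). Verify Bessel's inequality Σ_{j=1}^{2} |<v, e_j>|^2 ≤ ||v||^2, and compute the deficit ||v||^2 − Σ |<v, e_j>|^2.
Σ |<v, e_j>|^2 = 46/5; ||v||^2 = 19; deficit = 49/5

Write each e_j = u_j / sqrt(<u_j, u_j>) where u_j is the displayed integer vector. Then <v, e_j> = <v, u_j> / sqrt(<u_j, u_j>), so |<v, e_j>|^2 = <v, u_j>^2 / <u_j, u_j>.
Coefficients: <v, e_1> = -3/sqrt(1), <v, e_2> = 1/sqrt(5).
Square and sum: Σ |<v, e_j>|^2 = 46/5.
Compute ||v||^2 = v·v = 19.
Deficit = 19 − 46/5 = 49/5 ≥ 0, confirming Bessel's inequality. (The deficit equals ||v − Σ <v,e_j> e_j||^2, the squared distance from v to span{e_j}.)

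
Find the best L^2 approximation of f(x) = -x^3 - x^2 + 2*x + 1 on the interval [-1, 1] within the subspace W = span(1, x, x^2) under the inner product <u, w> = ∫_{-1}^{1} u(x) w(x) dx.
g(x) = -x^2 + 7*x/5 + 1

The best approximation g ∈ W is the orthogonal projection of f onto W. Writing g = a_0 + a_1 x + a_2 x^2, the coefficients solve the normal equations G · a = b where
  G_{ij} = <φ_i, φ_j> and b_i = <f, φ_i>, with φ_0 = 1, φ_1 = x, φ_2 = x^2.
G =
  [2, 0, 2/3]
  [0, 2/3, 0]
  [2/3, 0, 2/5],
b = (4/3, 14/15, 4/15).
Solving gives a_0 = 1, a_1 = 7/5, a_2 = -1, so
  g(x) = -x^2 + 7*x/5 + 1.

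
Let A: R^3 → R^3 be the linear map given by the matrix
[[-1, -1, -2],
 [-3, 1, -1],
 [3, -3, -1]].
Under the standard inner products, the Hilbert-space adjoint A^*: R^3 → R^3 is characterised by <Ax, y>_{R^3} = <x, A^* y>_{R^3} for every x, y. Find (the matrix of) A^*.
A^* = A^T =
[[-1, -3, 3],
 [-1, 1, -3],
 [-2, -1, -1]]

For real matrices with standard dot products, the defining identity <Ax, y> = <x, A^* y> gives (Ax)^T y = x^T (A^*) y, i.e. x^T A^T y = x^T (A^*) y. Since this holds for all x, y, we must have A^* = A^T. Therefore
A^* =
[[-1, -3, 3],
 [-1, 1, -3],
 [-2, -1, -1]].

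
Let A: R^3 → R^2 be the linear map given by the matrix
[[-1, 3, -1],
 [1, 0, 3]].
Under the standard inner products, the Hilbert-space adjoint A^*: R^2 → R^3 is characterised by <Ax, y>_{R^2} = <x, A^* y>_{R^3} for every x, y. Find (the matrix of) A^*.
A^* = A^T =
[[-1, 1],
 [3, 0],
 [-1, 3]]

For real matrices with standard dot products, the defining identity <Ax, y> = <x, A^* y> gives (Ax)^T y = x^T (A^*) y, i.e. x^T A^T y = x^T (A^*) y. Since this holds for all x, y, we must have A^* = A^T. Therefore
A^* =
[[-1, 1],
 [3, 0],
 [-1, 3]].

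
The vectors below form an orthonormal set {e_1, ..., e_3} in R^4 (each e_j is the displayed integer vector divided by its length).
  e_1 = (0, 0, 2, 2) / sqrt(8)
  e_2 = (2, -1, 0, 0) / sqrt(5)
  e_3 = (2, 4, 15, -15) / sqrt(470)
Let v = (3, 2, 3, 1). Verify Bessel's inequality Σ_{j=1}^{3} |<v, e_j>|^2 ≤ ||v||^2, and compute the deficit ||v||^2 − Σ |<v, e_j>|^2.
Σ |<v, e_j>|^2 = 720/47; ||v||^2 = 23; deficit = 361/47

Write each e_j = u_j / sqrt(<u_j, u_j>) where u_j is the displayed integer vector. Then <v, e_j> = <v, u_j> / sqrt(<u_j, u_j>), so |<v, e_j>|^2 = <v, u_j>^2 / <u_j, u_j>.
Coefficients: <v, e_1> = 8/sqrt(8), <v, e_2> = 4/sqrt(5), <v, e_3> = 44/sqrt(470).
Square and sum: Σ |<v, e_j>|^2 = 720/47.
Compute ||v||^2 = v·v = 23.
Deficit = 23 − 720/47 = 361/47 ≥ 0, confirming Bessel's inequality. (The deficit equals ||v − Σ <v,e_j> e_j||^2, the squared distance from v to span{e_j}.)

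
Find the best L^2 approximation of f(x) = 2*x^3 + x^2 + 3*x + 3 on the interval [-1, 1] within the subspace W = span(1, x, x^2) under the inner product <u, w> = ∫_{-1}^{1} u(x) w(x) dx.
g(x) = x^2 + 21*x/5 + 3

The best approximation g ∈ W is the orthogonal projection of f onto W. Writing g = a_0 + a_1 x + a_2 x^2, the coefficients solve the normal equations G · a = b where
  G_{ij} = <φ_i, φ_j> and b_i = <f, φ_i>, with φ_0 = 1, φ_1 = x, φ_2 = x^2.
G =
  [2, 0, 2/3]
  [0, 2/3, 0]
  [2/3, 0, 2/5],
b = (20/3, 14/5, 12/5).
Solving gives a_0 = 3, a_1 = 21/5, a_2 = 1, so
  g(x) = x^2 + 21*x/5 + 3.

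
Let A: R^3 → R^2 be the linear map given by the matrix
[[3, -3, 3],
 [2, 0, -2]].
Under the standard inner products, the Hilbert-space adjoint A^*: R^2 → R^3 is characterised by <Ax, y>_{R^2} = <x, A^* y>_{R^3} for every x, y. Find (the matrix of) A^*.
A^* = A^T =
[[3, 2],
 [-3, 0],
 [3, -2]]

For real matrices with standard dot products, the defining identity <Ax, y> = <x, A^* y> gives (Ax)^T y = x^T (A^*) y, i.e. x^T A^T y = x^T (A^*) y. Since this holds for all x, y, we must have A^* = A^T. Therefore
A^* =
[[3, 2],
 [-3, 0],
 [3, -2]].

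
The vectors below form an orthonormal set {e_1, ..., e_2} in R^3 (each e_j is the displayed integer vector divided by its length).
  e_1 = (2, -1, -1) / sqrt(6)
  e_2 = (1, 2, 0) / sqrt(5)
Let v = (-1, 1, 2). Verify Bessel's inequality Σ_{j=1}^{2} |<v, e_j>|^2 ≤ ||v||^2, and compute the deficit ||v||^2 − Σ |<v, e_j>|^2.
Σ |<v, e_j>|^2 = 131/30; ||v||^2 = 6; deficit = 49/30

Write each e_j = u_j / sqrt(<u_j, u_j>) where u_j is the displayed integer vector. Then <v, e_j> = <v, u_j> / sqrt(<u_j, u_j>), so |<v, e_j>|^2 = <v, u_j>^2 / <u_j, u_j>.
Coefficients: <v, e_1> = -5/sqrt(6), <v, e_2> = 1/sqrt(5).
Square and sum: Σ |<v, e_j>|^2 = 131/30.
Compute ||v||^2 = v·v = 6.
Deficit = 6 − 131/30 = 49/30 ≥ 0, confirming Bessel's inequality. (The deficit equals ||v − Σ <v,e_j> e_j||^2, the squared distance from v to span{e_j}.)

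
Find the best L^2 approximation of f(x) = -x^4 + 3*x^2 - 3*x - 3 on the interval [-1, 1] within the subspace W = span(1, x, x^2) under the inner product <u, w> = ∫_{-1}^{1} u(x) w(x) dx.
g(x) = 15*x^2/7 - 3*x - 102/35

The best approximation g ∈ W is the orthogonal projection of f onto W. Writing g = a_0 + a_1 x + a_2 x^2, the coefficients solve the normal equations G · a = b where
  G_{ij} = <φ_i, φ_j> and b_i = <f, φ_i>, with φ_0 = 1, φ_1 = x, φ_2 = x^2.
G =
  [2, 0, 2/3]
  [0, 2/3, 0]
  [2/3, 0, 2/5],
b = (-22/5, -2, -38/35).
Solving gives a_0 = -102/35, a_1 = -3, a_2 = 15/7, so
  g(x) = 15*x^2/7 - 3*x - 102/35.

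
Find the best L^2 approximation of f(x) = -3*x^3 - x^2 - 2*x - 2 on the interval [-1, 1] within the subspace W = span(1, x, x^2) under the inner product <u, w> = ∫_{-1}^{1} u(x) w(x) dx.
g(x) = -x^2 - 19*x/5 - 2

The best approximation g ∈ W is the orthogonal projection of f onto W. Writing g = a_0 + a_1 x + a_2 x^2, the coefficients solve the normal equations G · a = b where
  G_{ij} = <φ_i, φ_j> and b_i = <f, φ_i>, with φ_0 = 1, φ_1 = x, φ_2 = x^2.
G =
  [2, 0, 2/3]
  [0, 2/3, 0]
  [2/3, 0, 2/5],
b = (-14/3, -38/15, -26/15).
Solving gives a_0 = -2, a_1 = -19/5, a_2 = -1, so
  g(x) = -x^2 - 19*x/5 - 2.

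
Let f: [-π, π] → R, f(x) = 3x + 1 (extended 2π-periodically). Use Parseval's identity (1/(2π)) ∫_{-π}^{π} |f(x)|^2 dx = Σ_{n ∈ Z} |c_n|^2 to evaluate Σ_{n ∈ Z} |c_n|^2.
Σ |c_n|^2 = 3π^2 + 1

Expand and integrate term by term over [-π, π]:
  ∫ (3x)^2 dx = 9·(2π^3/3); ∫ 2·3·(1)·x dx = 0 (odd integrand); ∫ 1^2 dx = 1·2π.
So (1/(2π)) ∫_{-π}^{π} (3x + 1)^2 dx = 9π^2/3 + 1 = 3π^2 + 1.
Parseval ⇒ Σ |c_n|^2 = 3π^2 + 1.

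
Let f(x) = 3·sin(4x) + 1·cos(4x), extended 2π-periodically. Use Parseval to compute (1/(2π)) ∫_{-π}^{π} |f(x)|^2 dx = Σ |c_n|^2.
Σ |c_n|^2 = 5

Expand |f|^2 and use orthogonality of {sin(nx), cos(mx)} on [-π, π]:
  ∫_{-π}^{π} sin(nx)^2 dx = π, ∫ cos(mx)^2 dx = π, and cross terms integrate to 0.
So ∫_{-π}^{π} f(x)^2 dx = 3^2 · π + 1^2 · π = (9 + 1)π.
Divide by 2π: (9 + 1)/2 = 5.
By Parseval, this equals Σ |c_n|^2.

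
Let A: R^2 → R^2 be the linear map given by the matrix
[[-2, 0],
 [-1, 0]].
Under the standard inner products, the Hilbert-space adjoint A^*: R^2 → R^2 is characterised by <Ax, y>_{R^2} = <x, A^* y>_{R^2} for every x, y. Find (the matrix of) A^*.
A^* = A^T =
[[-2, -1],
 [0, 0]]

For real matrices with standard dot products, the defining identity <Ax, y> = <x, A^* y> gives (Ax)^T y = x^T (A^*) y, i.e. x^T A^T y = x^T (A^*) y. Since this holds for all x, y, we must have A^* = A^T. Therefore
A^* =
[[-2, -1],
 [0, 0]].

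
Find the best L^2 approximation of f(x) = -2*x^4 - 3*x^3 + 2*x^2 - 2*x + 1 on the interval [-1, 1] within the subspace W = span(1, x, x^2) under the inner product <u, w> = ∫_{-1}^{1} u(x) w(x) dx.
g(x) = 2*x^2/7 - 19*x/5 + 41/35

The best approximation g ∈ W is the orthogonal projection of f onto W. Writing g = a_0 + a_1 x + a_2 x^2, the coefficients solve the normal equations G · a = b where
  G_{ij} = <φ_i, φ_j> and b_i = <f, φ_i>, with φ_0 = 1, φ_1 = x, φ_2 = x^2.
G =
  [2, 0, 2/3]
  [0, 2/3, 0]
  [2/3, 0, 2/5],
b = (38/15, -38/15, 94/105).
Solving gives a_0 = 41/35, a_1 = -19/5, a_2 = 2/7, so
  g(x) = 2*x^2/7 - 19*x/5 + 41/35.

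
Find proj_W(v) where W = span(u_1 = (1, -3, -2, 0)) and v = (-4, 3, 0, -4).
proj_W(v) = (-13/14, 39/14, 13/7, 0)

Set up U = [u_1 | ... | u_1] ∈ R^(4×1). The projector onto W = col(U) is P = U (U^T U)^(-1) U^T.
Compute U^T U =
  [14],
and U^T v = (-13).
Solve U^T U · c = U^T v for the coefficients: c = (-13/14). The projection is proj_W(v) = U c.
Check: (v - proj_W(v)) · u_1 = 0  (should be 0).
Result: proj_W(v) = (-13/14, 39/14, 13/7, 0).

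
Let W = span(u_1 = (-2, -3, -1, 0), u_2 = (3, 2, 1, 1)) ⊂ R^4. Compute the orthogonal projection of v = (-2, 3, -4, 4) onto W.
proj_W(v) = (-9/41, 19/41, 2/41, -13/41)

Set up U = [u_1 | ... | u_2] ∈ R^(4×2). The projector onto W = col(U) is P = U (U^T U)^(-1) U^T.
Compute U^T U =
  [14, -13]
  [-13, 15],
and U^T v = (-1, 0).
Solve U^T U · c = U^T v for the coefficients: c = (-15/41, -13/41). The projection is proj_W(v) = U c.
Check: (v - proj_W(v)) · u_1 = 0  (should be 0).
Check: (v - proj_W(v)) · u_2 = 0  (should be 0).
Result: proj_W(v) = (-9/41, 19/41, 2/41, -13/41).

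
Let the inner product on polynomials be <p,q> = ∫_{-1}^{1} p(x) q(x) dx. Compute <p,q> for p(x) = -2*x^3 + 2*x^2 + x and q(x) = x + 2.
<p,q> = 38/15

Expand the product: p(x)·q(x) = -2*x^4 - 2*x^3 + 5*x^2 + 2*x.
∫_{-1}^{1} of each monomial x^k gives [2/(k+1) if k even, 0 if k odd]. Integrating term-by-term (or equivalently evaluating the antiderivative F(x) = -2*x^5/5 - x^4/2 + 5*x^3/3 + x^2 at the endpoints):
  F(1) − F(−1) = 53/30 − (-23/30) = 38/15.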